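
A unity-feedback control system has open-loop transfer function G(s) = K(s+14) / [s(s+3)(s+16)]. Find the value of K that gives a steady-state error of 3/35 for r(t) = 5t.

G(s) has one factor of s in the denominator, so the system is type 1.
K_v = lim_{s→0} s·G(s) = K·14 / (3·16) = (7/24)·K.
e_ss = 5/K_v = 3/35 ⇒ K_v = 175/3 ⇒ K = (175/3)/(7/24) = 200.

200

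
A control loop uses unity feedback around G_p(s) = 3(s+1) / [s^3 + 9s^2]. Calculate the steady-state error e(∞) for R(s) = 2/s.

0

Factoring s^2 from the denominator leaves a polynomial with constant term 9, so the system is type 2.
A type-2 system has K_p = ∞, so it tracks a step input with zero steady-state error.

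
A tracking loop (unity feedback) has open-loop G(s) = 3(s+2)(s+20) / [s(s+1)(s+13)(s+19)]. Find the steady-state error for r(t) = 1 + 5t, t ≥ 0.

System type = 1 (one pole at s=0). Taking each input component in turn:
  • 1: tracked with zero error.
  • 5t: e_ss = 5/K_v with K_v=120/247 → 247/24.
Total e_ss = 247/24.

247/24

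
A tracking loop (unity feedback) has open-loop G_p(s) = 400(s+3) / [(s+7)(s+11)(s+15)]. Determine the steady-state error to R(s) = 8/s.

616/157

The open loop has no poles at the origin → type 0 system.
K_p = lim_{s→0} G_p(s) = 400·3 / (7·11·15) = 80/77.
e_ss = 8/(1 + K_p) = 8/(157/77) = 616/157.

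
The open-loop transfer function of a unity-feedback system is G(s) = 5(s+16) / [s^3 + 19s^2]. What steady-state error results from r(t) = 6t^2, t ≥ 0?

2.85

The denominator has no term below 19s^2 — 2 poles at s=0, type 2.
K_a = lim_{s→0} s^2·G(s) = 5·16 / 19 = 80/19.
r(t) = 6t^2 gives R(s) = 12/s^3.
e_ss = 12/K_a = 12/(80/19) = 2.85.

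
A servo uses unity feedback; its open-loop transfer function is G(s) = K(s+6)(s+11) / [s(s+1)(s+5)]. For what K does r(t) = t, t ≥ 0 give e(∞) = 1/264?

System type = 1 (one pole at s=0).
K_v = lim_{s→0} s·G(s) = K·6·11 / (1·5) = 13.2·K.
e_ss = 1/K_v = 1/264 ⇒ K_v = 264 ⇒ K = 264/13.2 = 20.

20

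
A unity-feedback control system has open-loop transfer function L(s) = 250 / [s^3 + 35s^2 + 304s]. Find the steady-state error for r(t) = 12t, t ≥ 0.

14.592

Lowest-order denominator term is 304s, so the open loop has 1 pole at the origin → type 1 system.
K_v = lim_{s→0} s·L(s) = 250 / 304 = 125/152.
e_ss = 12/K_v = 12/(125/152) = 14.592.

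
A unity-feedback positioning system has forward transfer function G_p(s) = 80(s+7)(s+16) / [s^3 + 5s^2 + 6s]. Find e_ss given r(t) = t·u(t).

Factoring s from the denominator leaves a polynomial with constant term 6, so the system is type 1.
K_v = lim_{s→0} s·G_p(s) = 80·7·16 / 6 = 4480/3.
e_ss = 1/K_v = 1/(4480/3) = 3/4480.

3/4480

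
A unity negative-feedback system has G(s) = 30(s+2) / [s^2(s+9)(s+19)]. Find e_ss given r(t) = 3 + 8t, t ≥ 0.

0

Two free integrators in G(s): this is a type 2 system. Treating each term separately:
  • 3: tracked with zero error.
  • 8t: tracked with zero error.
Total e_ss = 0.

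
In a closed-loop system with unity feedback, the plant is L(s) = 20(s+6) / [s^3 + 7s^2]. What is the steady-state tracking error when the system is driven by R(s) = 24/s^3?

1.4

Factoring s^2 from the denominator leaves a polynomial with constant term 7, so the system is type 2.
K_a = lim_{s→0} s^2·L(s) = 20·6 / 7 = 120/7.
r(t) = 12t^2 gives R(s) = 24/s^3.
e_ss = 24/K_a = 24/(120/7) = 1.4.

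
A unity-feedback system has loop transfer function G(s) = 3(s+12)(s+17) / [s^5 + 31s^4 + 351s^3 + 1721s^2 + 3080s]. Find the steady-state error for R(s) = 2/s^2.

1540/153

Lowest-order denominator term is 3080s, so the open loop has 1 pole at the origin → type 1 system.
K_v = lim_{s→0} s·G(s) = 3·12·17 / 3080 = 153/770.
e_ss = 2/K_v = 2/(153/770) = 1540/153.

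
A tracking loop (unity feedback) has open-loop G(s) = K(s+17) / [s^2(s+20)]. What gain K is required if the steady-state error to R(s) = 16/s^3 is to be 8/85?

200

System type = 2 (two poles at s=0).
K_a = lim_{s→0} s^2·G(s) = K·17 / (20) = 0.85·K.
e_ss = 16/K_a = 8/85 ⇒ K_a = 170 ⇒ K = 170/0.85 = 200.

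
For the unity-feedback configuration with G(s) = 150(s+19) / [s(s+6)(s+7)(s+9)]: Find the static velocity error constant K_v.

One free integrator in G(s): this is a type 1 system.
K_v = lim_{s→0} s·G(s) = 150·19 / (6·7·9) = 475/63.

475/63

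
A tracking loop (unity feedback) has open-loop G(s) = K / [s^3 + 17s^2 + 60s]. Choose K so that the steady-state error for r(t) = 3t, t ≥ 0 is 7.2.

Lowest-order denominator term is 60s, so the open loop has 1 pole at the origin → type 1 system.
K_v = lim_{s→0} s·G(s) = K / 60 = (1/60)·K.
e_ss = 3/K_v = 7.2 ⇒ K_v = 5/12 ⇒ K = (5/12)/(1/60) = 25.

25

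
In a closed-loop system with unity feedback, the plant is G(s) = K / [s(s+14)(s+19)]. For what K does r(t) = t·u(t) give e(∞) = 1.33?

200

The open loop has one pole at the origin → type 1 system.
K_v = lim_{s→0} s·G(s) = K / (14·19) = (1/266)·K.
e_ss = 1/K_v = 1.33 ⇒ K_v = 100/133 ⇒ K = (100/133)/(1/266) = 200.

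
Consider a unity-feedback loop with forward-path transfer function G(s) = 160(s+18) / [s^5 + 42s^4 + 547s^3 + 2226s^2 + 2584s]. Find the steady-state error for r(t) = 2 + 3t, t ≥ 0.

Factoring s from the denominator leaves a polynomial with constant term 2584, so the system is type 1. By superposition:
  • 2: tracked with zero error.
  • 3t: e_ss = 3/K_v with K_v=360/323 → 323/120.
Total e_ss = 323/120.

323/120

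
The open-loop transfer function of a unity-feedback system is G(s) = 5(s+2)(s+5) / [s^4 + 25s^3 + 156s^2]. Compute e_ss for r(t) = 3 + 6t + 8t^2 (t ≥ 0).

49.92

The denominator has no term below 156s^2 — 2 poles at s=0, type 2. Taking each input component in turn:
  • 3: tracked with zero error.
  • 6t: tracked with zero error.
  • 8t^2: e_ss = 16/K_a with K_a=25/78 → 49.92.
Total e_ss = 49.92.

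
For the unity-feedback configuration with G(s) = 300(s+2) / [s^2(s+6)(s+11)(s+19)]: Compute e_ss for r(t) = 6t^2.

System type = 2 (two poles at s=0).
K_a = lim_{s→0} s^2·G(s) = 300·2 / (6·11·19) = 100/209.
r(t) = 6t^2 gives R(s) = 12/s^3.
e_ss = 12/K_a = 12/(100/209) = 25.08.

25.08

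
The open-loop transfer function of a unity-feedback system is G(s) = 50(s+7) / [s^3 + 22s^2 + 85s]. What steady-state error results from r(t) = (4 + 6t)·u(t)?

51/35

Lowest-order denominator term is 85s, so the open loop has 1 pole at the origin → type 1 system. By superposition:
  • 4: tracked with zero error.
  • 6t: e_ss = 6/K_v with K_v=70/17 → 51/35.
Total e_ss = 51/35.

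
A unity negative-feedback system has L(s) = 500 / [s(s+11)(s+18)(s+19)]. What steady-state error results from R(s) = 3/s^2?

22.572

The open loop has one pole at the origin → type 1 system.
K_v = lim_{s→0} s·L(s) = 500 / (11·18·19) = 250/1881.
e_ss = 3/K_v = 3/(250/1881) = 22.572.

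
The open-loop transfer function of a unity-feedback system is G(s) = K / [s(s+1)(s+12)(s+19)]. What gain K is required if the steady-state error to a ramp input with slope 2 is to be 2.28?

200

The open loop has one pole at the origin → type 1 system.
K_v = lim_{s→0} s·G(s) = K / (1·12·19) = (1/228)·K.
e_ss = 2/K_v = 2.28 ⇒ K_v = 50/57 ⇒ K = (50/57)/(1/228) = 200.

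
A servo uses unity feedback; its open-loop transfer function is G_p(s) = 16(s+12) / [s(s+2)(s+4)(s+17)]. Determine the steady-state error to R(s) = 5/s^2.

One free integrator in G_p(s): this is a type 1 system.
K_v = lim_{s→0} s·G_p(s) = 16·12 / (2·4·17) = 24/17.
e_ss = 5/K_v = 5/(24/17) = 85/24.

85/24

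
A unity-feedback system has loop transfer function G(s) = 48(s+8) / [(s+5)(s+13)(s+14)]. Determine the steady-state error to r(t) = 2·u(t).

System type = 0 (no poles at s=0).
K_p = lim_{s→0} G(s) = 48·8 / (5·13·14) = 192/455.
e_ss = 2/(1 + K_p) = 2/(647/455) = 910/647.

910/647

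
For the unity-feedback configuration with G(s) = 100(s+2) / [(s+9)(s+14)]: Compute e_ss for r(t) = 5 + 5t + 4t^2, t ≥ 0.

The open loop has no poles at the origin → type 0 system. Taking each input component in turn:
  • 5: e_ss = 5/(1+K_p) with K_p=100/63 → 315/163.
  • 5t: a type-0 system cannot track it, e_ss → ∞.
  • 4t^2: a type-0 system cannot track it, e_ss → ∞.
The unbounded component dominates.

infinity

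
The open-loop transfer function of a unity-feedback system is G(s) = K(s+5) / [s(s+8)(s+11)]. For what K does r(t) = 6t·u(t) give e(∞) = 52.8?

G(s) has one factor of s in the denominator, so the system is type 1.
K_v = lim_{s→0} s·G(s) = K·5 / (8·11) = (5/88)·K.
e_ss = 6/K_v = 52.8 ⇒ K_v = 5/44 ⇒ K = (5/44)/(5/88) = 2.

2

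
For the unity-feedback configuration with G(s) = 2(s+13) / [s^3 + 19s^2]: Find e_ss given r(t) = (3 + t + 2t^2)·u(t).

38/13

Lowest-order denominator term is 19s^2, so the open loop has 2 poles at the origin → type 2 system. Treating each term separately:
  • 3: tracked with zero error.
  • t: tracked with zero error.
  • 2t^2: e_ss = 4/K_a with K_a=26/19 → 38/13.
Total e_ss = 38/13.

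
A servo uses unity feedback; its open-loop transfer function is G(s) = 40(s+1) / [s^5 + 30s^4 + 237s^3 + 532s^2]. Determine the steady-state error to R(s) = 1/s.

Lowest-order denominator term is 532s^2, so the open loop has 2 poles at the origin → type 2 system.
A type-2 system has K_p = ∞, so it tracks a step input with zero steady-state error.

0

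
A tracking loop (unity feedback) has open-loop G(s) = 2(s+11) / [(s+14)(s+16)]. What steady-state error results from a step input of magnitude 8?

896/123

System type = 0 (no poles at s=0).
K_p = lim_{s→0} G(s) = 2·11 / (14·16) = 11/112.
e_ss = 8/(1 + K_p) = 8/(123/112) = 896/123.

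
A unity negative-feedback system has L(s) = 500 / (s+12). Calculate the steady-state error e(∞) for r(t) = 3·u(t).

9/128

System type = 0 (no poles at s=0).
K_p = lim_{s→0} L(s) = 500 / (12) = 125/3.
e_ss = 3/(1 + K_p) = 3/(128/3) = 9/128.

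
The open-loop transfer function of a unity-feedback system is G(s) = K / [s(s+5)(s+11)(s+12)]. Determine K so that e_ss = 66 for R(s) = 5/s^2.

50

System type = 1 (one pole at s=0).
K_v = lim_{s→0} s·G(s) = K / (5·11·12) = (1/660)·K.
e_ss = 5/K_v = 66 ⇒ K_v = 5/66 ⇒ K = (5/66)/(1/660) = 50.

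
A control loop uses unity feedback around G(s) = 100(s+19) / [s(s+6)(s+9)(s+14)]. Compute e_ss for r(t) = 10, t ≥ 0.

0

The open loop has one pole at the origin → type 1 system.
A type-1 system has K_p = ∞, so it tracks a step input with zero steady-state error.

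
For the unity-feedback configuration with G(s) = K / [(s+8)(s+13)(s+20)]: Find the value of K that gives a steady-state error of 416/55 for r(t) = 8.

No free integrators in G(s): this is a type 0 system.
K_p = lim_{s→0} G(s) = K / (8·13·20) = (1/2080)·K.
e_ss = 8/(1 + K_p) = 416/55 ⇒ 1 + (1/2080)·K = 55/52 ⇒ K = 120.

120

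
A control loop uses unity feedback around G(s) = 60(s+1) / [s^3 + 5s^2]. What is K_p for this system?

K_p = lim_{s→0} G(s); with 2 poles at the origin the limit diverges, so K_p = ∞.

infinity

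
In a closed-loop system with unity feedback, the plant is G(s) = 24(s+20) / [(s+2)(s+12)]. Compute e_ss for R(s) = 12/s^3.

G(s) has no factors of s in the denominator, so the system is type 0.
For a type-0 system K_a = 0, so e_ss to a parabolic input is unbounded.

infinity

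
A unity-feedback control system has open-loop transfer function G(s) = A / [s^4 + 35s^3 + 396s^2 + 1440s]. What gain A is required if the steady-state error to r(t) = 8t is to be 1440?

8

Lowest-order denominator term is 1440s, so the open loop has 1 pole at the origin → type 1 system.
K_v = lim_{s→0} s·G(s) = A / 1440 = (1/1440)·A.
e_ss = 8/K_v = 1440 ⇒ K_v = 1/180 ⇒ A = (1/180)/(1/1440) = 8.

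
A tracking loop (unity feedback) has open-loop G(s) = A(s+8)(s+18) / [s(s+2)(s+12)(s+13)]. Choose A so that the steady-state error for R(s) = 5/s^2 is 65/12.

2

G(s) has one factor of s in the denominator, so the system is type 1.
K_v = lim_{s→0} s·G(s) = A·8·18 / (2·12·13) = (6/13)·A.
e_ss = 5/K_v = 65/12 ⇒ K_v = 12/13 ⇒ A = (12/13)/(6/13) = 2.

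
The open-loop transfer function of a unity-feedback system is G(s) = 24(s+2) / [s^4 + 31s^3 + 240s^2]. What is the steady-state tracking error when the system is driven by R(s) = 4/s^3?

20

The denominator has no term below 240s^2 — 2 poles at s=0, type 2.
K_a = lim_{s→0} s^2·G(s) = 24·2 / 240 = 0.2.
r(t) = 2t^2 gives R(s) = 4/s^3.
e_ss = 4/K_a = 4/0.2 = 20.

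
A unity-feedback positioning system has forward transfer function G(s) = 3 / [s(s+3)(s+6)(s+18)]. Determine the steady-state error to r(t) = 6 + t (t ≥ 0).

The open loop has one pole at the origin → type 1 system. Taking each input component in turn:
  • 6: tracked with zero error.
  • t: e_ss = 1/K_v with K_v=1/108 → 108.
Total e_ss = 108.

108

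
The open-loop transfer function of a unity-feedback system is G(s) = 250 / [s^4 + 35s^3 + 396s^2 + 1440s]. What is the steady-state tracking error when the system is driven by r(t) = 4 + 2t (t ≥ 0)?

Factoring s from the denominator leaves a polynomial with constant term 1440, so the system is type 1. Treating each term separately:
  • 4: tracked with zero error.
  • 2t: e_ss = 2/K_v with K_v=25/144 → 11.52.
Total e_ss = 11.52.

11.52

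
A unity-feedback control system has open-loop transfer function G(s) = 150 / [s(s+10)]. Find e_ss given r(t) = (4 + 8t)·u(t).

8/15

G(s) has one factor of s in the denominator, so the system is type 1. Taking each input component in turn:
  • 4: tracked with zero error.
  • 8t: e_ss = 8/K_v with K_v=15 → 8/15.
Total e_ss = 8/15.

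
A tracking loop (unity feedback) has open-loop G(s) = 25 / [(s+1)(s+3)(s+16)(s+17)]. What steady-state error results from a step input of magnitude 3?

2448/841

The open loop has no poles at the origin → type 0 system.
K_p = lim_{s→0} G(s) = 25 / (1·3·16·17) = 25/816.
e_ss = 3/(1 + K_p) = 3/(841/816) = 2448/841.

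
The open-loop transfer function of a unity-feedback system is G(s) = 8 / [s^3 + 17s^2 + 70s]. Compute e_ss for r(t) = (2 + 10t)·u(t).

The denominator has no term below 70s — 1 pole at s=0, type 1. By superposition:
  • 2: tracked with zero error.
  • 10t: e_ss = 10/K_v with K_v=4/35 → 87.5.
Total e_ss = 87.5.

87.5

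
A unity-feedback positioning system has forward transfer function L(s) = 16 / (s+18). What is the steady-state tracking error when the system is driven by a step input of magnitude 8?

L(s) has no factors of s in the denominator, so the system is type 0.
K_p = lim_{s→0} L(s) = 16 / (18) = 8/9.
e_ss = 8/(1 + K_p) = 8/(17/9) = 72/17.

72/17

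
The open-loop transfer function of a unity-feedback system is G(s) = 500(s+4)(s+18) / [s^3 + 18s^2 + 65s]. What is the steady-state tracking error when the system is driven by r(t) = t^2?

infinity

Factoring s from the denominator leaves a polynomial with constant term 65, so the system is type 1.
For a type-1 system K_a = 0, so e_ss to a parabolic input is unbounded.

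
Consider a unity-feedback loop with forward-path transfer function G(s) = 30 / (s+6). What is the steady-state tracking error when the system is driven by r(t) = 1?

No free integrators in G(s): this is a type 0 system.
K_p = lim_{s→0} G(s) = 30 / (6) = 5.
e_ss = 1/(1 + K_p) = 1/6.

1/6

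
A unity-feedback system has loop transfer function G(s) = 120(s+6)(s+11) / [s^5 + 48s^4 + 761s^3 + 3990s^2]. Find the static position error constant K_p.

K_p = lim_{s→0} G(s); with 2 poles at the origin the limit diverges, so K_p = ∞.

infinity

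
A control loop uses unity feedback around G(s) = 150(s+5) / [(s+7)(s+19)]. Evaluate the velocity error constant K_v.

0

System type = 0 (no poles at s=0).
K_v = lim_{s→0} s·G(s) = 0 (the extra factor of s kills the finite limit).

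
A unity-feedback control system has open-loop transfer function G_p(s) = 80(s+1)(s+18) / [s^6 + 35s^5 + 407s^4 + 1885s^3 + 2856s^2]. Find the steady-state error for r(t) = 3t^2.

11.9

The denominator has no term below 2856s^2 — 2 poles at s=0, type 2.
K_a = lim_{s→0} s^2·G_p(s) = 80·1·18 / 2856 = 60/119.
r(t) = 3t^2 gives R(s) = 6/s^3.
e_ss = 6/K_a = 6/(60/119) = 11.9.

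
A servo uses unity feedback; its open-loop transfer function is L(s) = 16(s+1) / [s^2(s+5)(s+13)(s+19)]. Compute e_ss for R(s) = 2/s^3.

154.375

System type = 2 (two poles at s=0).
K_a = lim_{s→0} s^2·L(s) = 16·1 / (5·13·19) = 16/1235.
r(t) = t^2 gives R(s) = 2/s^3.
e_ss = 2/K_a = 2/(16/1235) = 154.375.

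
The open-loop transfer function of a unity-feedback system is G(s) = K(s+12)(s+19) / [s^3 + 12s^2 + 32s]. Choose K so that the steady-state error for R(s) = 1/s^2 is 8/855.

Lowest-order denominator term is 32s, so the open loop has 1 pole at the origin → type 1 system.
K_v = lim_{s→0} s·G(s) = K·12·19 / 32 = 7.125·K.
e_ss = 1/K_v = 8/855 ⇒ K_v = 106.875 ⇒ K = 106.875/7.125 = 15.

15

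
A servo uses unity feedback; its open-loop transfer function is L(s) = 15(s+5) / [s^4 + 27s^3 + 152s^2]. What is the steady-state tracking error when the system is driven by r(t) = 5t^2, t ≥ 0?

304/15

The denominator has no term below 152s^2 — 2 poles at s=0, type 2.
K_a = lim_{s→0} s^2·L(s) = 15·5 / 152 = 75/152.
r(t) = 5t^2 gives R(s) = 10/s^3.
e_ss = 10/K_a = 10/(75/152) = 304/15.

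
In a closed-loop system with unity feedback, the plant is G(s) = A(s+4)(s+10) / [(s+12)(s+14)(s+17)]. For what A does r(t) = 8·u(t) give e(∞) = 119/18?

15

The open loop has no poles at the origin → type 0 system.
K_p = lim_{s→0} G(s) = A·4·10 / (12·14·17) = (5/357)·A.
e_ss = 8/(1 + K_p) = 119/18 ⇒ 1 + (5/357)·A = 144/119 ⇒ A = 15.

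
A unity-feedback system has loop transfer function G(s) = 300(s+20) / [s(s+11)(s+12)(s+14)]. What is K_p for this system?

infinity

K_p = lim_{s→0} G(s); with 1 pole at the origin the limit diverges, so K_p = ∞.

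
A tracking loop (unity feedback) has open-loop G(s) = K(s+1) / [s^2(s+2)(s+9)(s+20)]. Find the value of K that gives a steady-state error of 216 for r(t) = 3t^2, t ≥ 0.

Two free integrators in G(s): this is a type 2 system.
K_a = lim_{s→0} s^2·G(s) = K·1 / (2·9·20) = (1/360)·K.
e_ss = 6/K_a = 216 ⇒ K_a = 1/36 ⇒ K = (1/36)/(1/360) = 10.

10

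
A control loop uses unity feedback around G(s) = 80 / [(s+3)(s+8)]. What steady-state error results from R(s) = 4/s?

12/13

The open loop has no poles at the origin → type 0 system.
K_p = lim_{s→0} G(s) = 80 / (3·8) = 10/3.
e_ss = 4/(1 + K_p) = 4/(13/3) = 12/13.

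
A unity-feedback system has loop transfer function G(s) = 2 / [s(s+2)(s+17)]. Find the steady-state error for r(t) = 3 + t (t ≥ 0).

17

System type = 1 (one pole at s=0). By superposition:
  • 3: tracked with zero error.
  • t: e_ss = 1/K_v with K_v=1/17 → 17.
Total e_ss = 17.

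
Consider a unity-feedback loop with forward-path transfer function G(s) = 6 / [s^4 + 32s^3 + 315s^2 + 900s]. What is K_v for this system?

Lowest-order denominator term is 900s, so the open loop has 1 pole at the origin → type 1 system.
K_v = lim_{s→0} s·G(s) = 6 / 900 = 1/150.

1/150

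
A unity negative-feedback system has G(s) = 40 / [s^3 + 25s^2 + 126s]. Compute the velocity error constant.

20/63

Lowest-order denominator term is 126s, so the open loop has 1 pole at the origin → type 1 system.
K_v = lim_{s→0} s·G(s) = 40 / 126 = 20/63.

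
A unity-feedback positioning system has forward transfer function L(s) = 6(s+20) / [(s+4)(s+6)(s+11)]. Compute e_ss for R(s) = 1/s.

System type = 0 (no poles at s=0).
K_p = lim_{s→0} L(s) = 6·20 / (4·6·11) = 5/11.
e_ss = 1/(1 + K_p) = 1/(16/11) = 0.6875.

0.6875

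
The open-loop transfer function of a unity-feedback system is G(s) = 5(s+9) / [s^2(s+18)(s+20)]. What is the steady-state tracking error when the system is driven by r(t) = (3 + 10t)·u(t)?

System type = 2 (two poles at s=0). By superposition:
  • 3: tracked with zero error.
  • 10t: tracked with zero error.
Total e_ss = 0.

0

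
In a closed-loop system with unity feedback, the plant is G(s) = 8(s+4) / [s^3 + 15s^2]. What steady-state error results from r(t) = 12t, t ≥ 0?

Factoring s^2 from the denominator leaves a polynomial with constant term 15, so the system is type 2.
A type-2 system has K_v = ∞, so it tracks a ramp input with zero steady-state error.

0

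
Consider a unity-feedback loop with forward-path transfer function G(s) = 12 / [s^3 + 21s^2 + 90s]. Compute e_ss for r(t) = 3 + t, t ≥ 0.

The denominator has no term below 90s — 1 pole at s=0, type 1. Taking each input component in turn:
  • 3: tracked with zero error.
  • t: e_ss = 1/K_v with K_v=2/15 → 7.5.
Total e_ss = 7.5.

7.5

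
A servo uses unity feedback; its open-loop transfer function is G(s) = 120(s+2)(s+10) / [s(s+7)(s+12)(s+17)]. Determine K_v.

200/119

System type = 1 (one pole at s=0).
K_v = lim_{s→0} s·G(s) = 120·2·10 / (7·12·17) = 200/119.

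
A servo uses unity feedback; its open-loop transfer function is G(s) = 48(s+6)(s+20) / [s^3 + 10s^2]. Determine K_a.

The denominator has no term below 10s^2 — 2 poles at s=0, type 2.
K_a = lim_{s→0} s^2·G(s) = 48·6·20 / 10 = 576.

576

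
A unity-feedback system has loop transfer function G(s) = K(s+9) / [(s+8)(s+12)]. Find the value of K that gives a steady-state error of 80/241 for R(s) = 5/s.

150

No free integrators in G(s): this is a type 0 system.
K_p = lim_{s→0} G(s) = K·9 / (8·12) = (3/32)·K.
e_ss = 5/(1 + K_p) = 80/241 ⇒ 1 + (3/32)·K = 15.0625 ⇒ K = 150.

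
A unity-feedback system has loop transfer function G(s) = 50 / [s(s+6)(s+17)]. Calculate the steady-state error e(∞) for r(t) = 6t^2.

The open loop has one pole at the origin → type 1 system.
For a type-1 system K_a = 0, so e_ss to a parabolic input is unbounded.

infinity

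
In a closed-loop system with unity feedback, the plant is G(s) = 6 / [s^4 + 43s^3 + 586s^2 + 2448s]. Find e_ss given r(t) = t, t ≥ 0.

408

Factoring s from the denominator leaves a polynomial with constant term 2448, so the system is type 1.
K_v = lim_{s→0} s·G(s) = 6 / 2448 = 1/408.
e_ss = 1/K_v = 1/(1/408) = 408.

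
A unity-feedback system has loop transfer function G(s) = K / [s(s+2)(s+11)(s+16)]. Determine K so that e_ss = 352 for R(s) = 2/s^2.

The open loop has one pole at the origin → type 1 system.
K_v = lim_{s→0} s·G(s) = K / (2·11·16) = (1/352)·K.
e_ss = 2/K_v = 352 ⇒ K_v = 1/176 ⇒ K = (1/176)/(1/352) = 2.

2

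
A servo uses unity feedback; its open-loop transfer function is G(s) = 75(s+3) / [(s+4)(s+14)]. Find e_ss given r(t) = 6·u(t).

336/281

G(s) has no factors of s in the denominator, so the system is type 0.
K_p = lim_{s→0} G(s) = 75·3 / (4·14) = 225/56.
e_ss = 6/(1 + K_p) = 6/(281/56) = 336/281.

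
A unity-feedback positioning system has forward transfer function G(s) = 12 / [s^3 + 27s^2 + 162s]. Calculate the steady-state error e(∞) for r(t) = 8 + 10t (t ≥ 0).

Factoring s from the denominator leaves a polynomial with constant term 162, so the system is type 1. By superposition:
  • 8: tracked with zero error.
  • 10t: e_ss = 10/K_v with K_v=2/27 → 135.
Total e_ss = 135.

135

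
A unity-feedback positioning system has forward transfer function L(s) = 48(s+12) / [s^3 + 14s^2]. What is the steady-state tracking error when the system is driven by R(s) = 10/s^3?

35/144

The denominator has no term below 14s^2 — 2 poles at s=0, type 2.
K_a = lim_{s→0} s^2·L(s) = 48·12 / 14 = 288/7.
r(t) = 5t^2 gives R(s) = 10/s^3.
e_ss = 10/K_a = 10/(288/7) = 35/144.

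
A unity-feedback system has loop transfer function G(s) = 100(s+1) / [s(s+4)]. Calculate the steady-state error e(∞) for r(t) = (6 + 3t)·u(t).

G(s) has one factor of s in the denominator, so the system is type 1. Taking each input component in turn:
  • 6: tracked with zero error.
  • 3t: e_ss = 3/K_v with K_v=25 → 0.12.
Total e_ss = 0.12.

0.12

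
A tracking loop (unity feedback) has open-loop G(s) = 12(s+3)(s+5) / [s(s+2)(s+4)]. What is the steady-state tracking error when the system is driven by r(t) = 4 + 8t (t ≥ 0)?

The open loop has one pole at the origin → type 1 system. Treating each term separately:
  • 4: tracked with zero error.
  • 8t: e_ss = 8/K_v with K_v=22.5 → 16/45.
Total e_ss = 16/45.

16/45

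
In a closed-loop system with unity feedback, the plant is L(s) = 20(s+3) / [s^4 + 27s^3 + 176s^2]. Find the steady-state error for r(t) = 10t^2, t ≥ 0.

The denominator has no term below 176s^2 — 2 poles at s=0, type 2.
K_a = lim_{s→0} s^2·L(s) = 20·3 / 176 = 15/44.
r(t) = 10t^2 gives R(s) = 20/s^3.
e_ss = 20/K_a = 20/(15/44) = 176/3.

176/3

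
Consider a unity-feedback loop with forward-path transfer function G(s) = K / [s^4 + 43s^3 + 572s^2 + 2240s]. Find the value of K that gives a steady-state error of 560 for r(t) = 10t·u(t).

40

The denominator has no term below 2240s — 1 pole at s=0, type 1.
K_v = lim_{s→0} s·G(s) = K / 2240 = (1/2240)·K.
e_ss = 10/K_v = 560 ⇒ K_v = 1/56 ⇒ K = (1/56)/(1/2240) = 40.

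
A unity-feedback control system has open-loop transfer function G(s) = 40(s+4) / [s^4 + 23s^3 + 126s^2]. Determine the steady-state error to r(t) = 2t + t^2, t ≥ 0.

The denominator has no term below 126s^2 — 2 poles at s=0, type 2. Treating each term separately:
  • 2t: tracked with zero error.
  • t^2: e_ss = 2/K_a with K_a=80/63 → 1.575.
Total e_ss = 1.575.

1.575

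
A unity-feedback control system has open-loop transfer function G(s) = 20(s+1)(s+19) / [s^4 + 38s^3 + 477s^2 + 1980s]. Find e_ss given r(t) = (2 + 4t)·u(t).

Lowest-order denominator term is 1980s, so the open loop has 1 pole at the origin → type 1 system. Treating each term separately:
  • 2: tracked with zero error.
  • 4t: e_ss = 4/K_v with K_v=19/99 → 396/19.
Total e_ss = 396/19.

396/19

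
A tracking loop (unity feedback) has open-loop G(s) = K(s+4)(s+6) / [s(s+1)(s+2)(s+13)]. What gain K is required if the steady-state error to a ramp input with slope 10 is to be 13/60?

50

The open loop has one pole at the origin → type 1 system.
K_v = lim_{s→0} s·G(s) = K·4·6 / (1·2·13) = (12/13)·K.
e_ss = 10/K_v = 13/60 ⇒ K_v = 600/13 ⇒ K = (600/13)/(12/13) = 50.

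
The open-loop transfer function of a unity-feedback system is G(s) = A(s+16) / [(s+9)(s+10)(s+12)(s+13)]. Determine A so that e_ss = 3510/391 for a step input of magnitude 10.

G(s) has no factors of s in the denominator, so the system is type 0.
K_p = lim_{s→0} G(s) = A·16 / (9·10·12·13) = (2/1755)·A.
e_ss = 10/(1 + K_p) = 3510/391 ⇒ 1 + (2/1755)·A = 391/351 ⇒ A = 100.

100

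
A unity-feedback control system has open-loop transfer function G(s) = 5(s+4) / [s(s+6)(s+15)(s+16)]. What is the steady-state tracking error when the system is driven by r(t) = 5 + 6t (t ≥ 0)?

One free integrator in G(s): this is a type 1 system. Treating each term separately:
  • 5: tracked with zero error.
  • 6t: e_ss = 6/K_v with K_v=1/72 → 432.
Total e_ss = 432.

432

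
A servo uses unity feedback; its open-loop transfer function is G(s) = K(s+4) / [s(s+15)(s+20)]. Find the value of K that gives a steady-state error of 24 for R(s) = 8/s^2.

One free integrator in G(s): this is a type 1 system.
K_v = lim_{s→0} s·G(s) = K·4 / (15·20) = (1/75)·K.
e_ss = 8/K_v = 24 ⇒ K_v = 1/3 ⇒ K = (1/3)/(1/75) = 25.

25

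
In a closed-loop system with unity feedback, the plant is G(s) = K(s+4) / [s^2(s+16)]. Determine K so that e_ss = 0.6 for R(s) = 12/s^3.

80

Two free integrators in G(s): this is a type 2 system.
K_a = lim_{s→0} s^2·G(s) = K·4 / (16) = 0.25·K.
e_ss = 12/K_a = 0.6 ⇒ K_a = 20 ⇒ K = 20/0.25 = 80.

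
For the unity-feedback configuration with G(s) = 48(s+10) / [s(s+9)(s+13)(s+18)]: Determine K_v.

80/351

G(s) has one factor of s in the denominator, so the system is type 1.
K_v = lim_{s→0} s·G(s) = 48·10 / (9·13·18) = 80/351.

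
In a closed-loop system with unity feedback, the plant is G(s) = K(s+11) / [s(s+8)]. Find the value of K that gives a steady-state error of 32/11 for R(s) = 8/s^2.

System type = 1 (one pole at s=0).
K_v = lim_{s→0} s·G(s) = K·11 / (8) = 1.375·K.
e_ss = 8/K_v = 32/11 ⇒ K_v = 2.75 ⇒ K = 2.75/1.375 = 2.

2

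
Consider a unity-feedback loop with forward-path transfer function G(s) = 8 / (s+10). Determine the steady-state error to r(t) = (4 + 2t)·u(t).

infinity

System type = 0 (no poles at s=0). By superposition:
  • 4: e_ss = 4/(1+K_p) with K_p=0.8 → 20/9.
  • 2t: a type-0 system cannot track it, e_ss → ∞.
The unbounded component dominates.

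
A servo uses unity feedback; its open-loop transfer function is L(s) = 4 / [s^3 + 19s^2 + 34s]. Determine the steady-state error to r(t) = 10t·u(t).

The denominator has no term below 34s — 1 pole at s=0, type 1.
K_v = lim_{s→0} s·L(s) = 4 / 34 = 2/17.
e_ss = 10/K_v = 10/(2/17) = 85.

85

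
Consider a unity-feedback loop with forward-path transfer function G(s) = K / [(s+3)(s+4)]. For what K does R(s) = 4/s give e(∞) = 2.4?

8

No free integrators in G(s): this is a type 0 system.
K_p = lim_{s→0} G(s) = K / (3·4) = (1/12)·K.
e_ss = 4/(1 + K_p) = 2.4 ⇒ 1 + (1/12)·K = 5/3 ⇒ K = 8.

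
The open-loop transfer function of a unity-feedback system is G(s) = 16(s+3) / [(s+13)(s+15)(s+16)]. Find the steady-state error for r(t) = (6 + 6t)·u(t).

System type = 0 (no poles at s=0). By superposition:
  • 6: e_ss = 6/(1+K_p) with K_p=1/65 → 65/11.
  • 6t: a type-0 system cannot track it, e_ss → ∞.
The unbounded component dominates.

infinity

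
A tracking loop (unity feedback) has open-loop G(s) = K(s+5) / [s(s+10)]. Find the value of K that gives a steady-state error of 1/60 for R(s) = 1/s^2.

System type = 1 (one pole at s=0).
K_v = lim_{s→0} s·G(s) = K·5 / (10) = 0.5·K.
e_ss = 1/K_v = 1/60 ⇒ K_v = 60 ⇒ K = 60/0.5 = 120.

120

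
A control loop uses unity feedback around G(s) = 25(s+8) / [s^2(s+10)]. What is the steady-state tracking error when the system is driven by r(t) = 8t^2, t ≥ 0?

Two free integrators in G(s): this is a type 2 system.
K_a = lim_{s→0} s^2·G(s) = 25·8 / (10) = 20.
r(t) = 8t^2 gives R(s) = 16/s^3.
e_ss = 16/K_a = 16/20 = 0.8.

0.8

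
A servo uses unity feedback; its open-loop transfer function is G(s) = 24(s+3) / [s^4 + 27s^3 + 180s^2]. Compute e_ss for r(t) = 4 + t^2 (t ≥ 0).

5

Factoring s^2 from the denominator leaves a polynomial with constant term 180, so the system is type 2. By superposition:
  • 4: tracked with zero error.
  • t^2: e_ss = 2/K_a with K_a=0.4 → 5.
Total e_ss = 5.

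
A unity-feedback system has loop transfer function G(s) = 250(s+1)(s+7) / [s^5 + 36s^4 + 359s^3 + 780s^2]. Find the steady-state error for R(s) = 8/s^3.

Factoring s^2 from the denominator leaves a polynomial with constant term 780, so the system is type 2.
K_a = lim_{s→0} s^2·G(s) = 250·1·7 / 780 = 175/78.
r(t) = 4t^2 gives R(s) = 8/s^3.
e_ss = 8/K_a = 8/(175/78) = 624/175.

624/175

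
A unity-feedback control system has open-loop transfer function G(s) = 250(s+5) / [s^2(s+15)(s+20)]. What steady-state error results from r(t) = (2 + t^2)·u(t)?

0.48

G(s) has two factors of s in the denominator, so the system is type 2. By superposition:
  • 2: tracked with zero error.
  • t^2: e_ss = 2/K_a with K_a=25/6 → 0.48.
Total e_ss = 0.48.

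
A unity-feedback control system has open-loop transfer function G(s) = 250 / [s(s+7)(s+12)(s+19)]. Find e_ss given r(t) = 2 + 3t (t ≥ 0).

G(s) has one factor of s in the denominator, so the system is type 1. Treating each term separately:
  • 2: tracked with zero error.
  • 3t: e_ss = 3/K_v with K_v=125/798 → 19.152.
Total e_ss = 19.152.

19.152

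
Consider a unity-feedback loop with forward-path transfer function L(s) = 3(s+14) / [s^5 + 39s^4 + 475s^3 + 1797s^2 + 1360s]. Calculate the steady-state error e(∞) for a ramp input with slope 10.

6800/21

Lowest-order denominator term is 1360s, so the open loop has 1 pole at the origin → type 1 system.
K_v = lim_{s→0} s·L(s) = 3·14 / 1360 = 21/680.
e_ss = 10/K_v = 10/(21/680) = 6800/21.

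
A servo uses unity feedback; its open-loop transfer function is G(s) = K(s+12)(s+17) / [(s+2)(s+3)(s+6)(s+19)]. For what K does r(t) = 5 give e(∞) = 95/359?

The open loop has no poles at the origin → type 0 system.
K_p = lim_{s→0} G(s) = K·12·17 / (2·3·6·19) = (17/57)·K.
e_ss = 5/(1 + K_p) = 95/359 ⇒ 1 + (17/57)·K = 359/19 ⇒ K = 60.

60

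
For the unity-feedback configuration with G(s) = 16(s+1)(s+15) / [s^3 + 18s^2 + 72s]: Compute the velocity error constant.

The denominator has no term below 72s — 1 pole at s=0, type 1.
K_v = lim_{s→0} s·G(s) = 16·1·15 / 72 = 10/3.

10/3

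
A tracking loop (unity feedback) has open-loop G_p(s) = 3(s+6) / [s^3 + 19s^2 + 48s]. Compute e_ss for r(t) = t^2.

infinity

The denominator has no term below 48s — 1 pole at s=0, type 1.
For a type-1 system K_a = 0, so e_ss to a parabolic input is unbounded.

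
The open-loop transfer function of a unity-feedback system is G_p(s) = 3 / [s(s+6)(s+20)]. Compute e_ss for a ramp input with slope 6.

System type = 1 (one pole at s=0).
K_v = lim_{s→0} s·G_p(s) = 3 / (6·20) = 0.025.
e_ss = 6/K_v = 6/0.025 = 240.

240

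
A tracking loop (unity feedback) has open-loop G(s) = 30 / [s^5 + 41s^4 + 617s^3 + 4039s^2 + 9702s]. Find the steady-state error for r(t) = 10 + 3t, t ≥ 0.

The denominator has no term below 9702s — 1 pole at s=0, type 1. By superposition:
  • 10: tracked with zero error.
  • 3t: e_ss = 3/K_v with K_v=5/1617 → 970.2.
Total e_ss = 970.2.

970.2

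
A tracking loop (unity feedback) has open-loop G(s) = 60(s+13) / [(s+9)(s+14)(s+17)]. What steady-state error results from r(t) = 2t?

infinity

No free integrators in G(s): this is a type 0 system.
K_v = lim_{s→0} s·G(s) = 0; the steady-state error to this ramp input grows without bound.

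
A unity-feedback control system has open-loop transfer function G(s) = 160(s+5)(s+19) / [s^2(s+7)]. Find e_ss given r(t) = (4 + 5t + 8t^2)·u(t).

7/950

The open loop has two poles at the origin → type 2 system. Taking each input component in turn:
  • 4: tracked with zero error.
  • 5t: tracked with zero error.
  • 8t^2: e_ss = 16/K_a with K_a=15200/7 → 7/950.
Total e_ss = 7/950.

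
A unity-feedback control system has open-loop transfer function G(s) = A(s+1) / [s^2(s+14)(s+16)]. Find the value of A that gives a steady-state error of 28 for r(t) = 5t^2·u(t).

80

System type = 2 (two poles at s=0).
K_a = lim_{s→0} s^2·G(s) = A·1 / (14·16) = (1/224)·A.
e_ss = 10/K_a = 28 ⇒ K_a = 5/14 ⇒ A = (5/14)/(1/224) = 80.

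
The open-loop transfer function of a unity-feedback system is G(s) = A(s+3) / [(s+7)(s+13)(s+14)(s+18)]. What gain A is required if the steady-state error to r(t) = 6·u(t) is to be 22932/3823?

The open loop has no poles at the origin → type 0 system.
K_p = lim_{s→0} G(s) = A·3 / (7·13·14·18) = (1/7644)·A.
e_ss = 6/(1 + K_p) = 22932/3823 ⇒ 1 + (1/7644)·A = 3823/3822 ⇒ A = 2.

2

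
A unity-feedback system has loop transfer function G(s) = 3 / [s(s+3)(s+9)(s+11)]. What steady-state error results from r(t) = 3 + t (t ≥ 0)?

99

The open loop has one pole at the origin → type 1 system. Taking each input component in turn:
  • 3: tracked with zero error.
  • t: e_ss = 1/K_v with K_v=1/99 → 99.
Total e_ss = 99.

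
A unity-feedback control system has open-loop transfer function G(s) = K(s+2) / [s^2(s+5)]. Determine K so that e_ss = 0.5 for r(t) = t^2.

G(s) has two factors of s in the denominator, so the system is type 2.
K_a = lim_{s→0} s^2·G(s) = K·2 / (5) = 0.4·K.
e_ss = 2/K_a = 0.5 ⇒ K_a = 4 ⇒ K = 4/0.4 = 10.

10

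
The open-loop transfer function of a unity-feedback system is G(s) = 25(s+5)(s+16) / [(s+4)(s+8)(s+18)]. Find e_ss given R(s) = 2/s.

72/161

The open loop has no poles at the origin → type 0 system.
K_p = lim_{s→0} G(s) = 25·5·16 / (4·8·18) = 125/36.
e_ss = 2/(1 + K_p) = 2/(161/36) = 72/161.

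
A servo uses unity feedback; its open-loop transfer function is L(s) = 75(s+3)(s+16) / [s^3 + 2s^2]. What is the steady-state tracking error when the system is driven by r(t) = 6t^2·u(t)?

1/150

Lowest-order denominator term is 2s^2, so the open loop has 2 poles at the origin → type 2 system.
K_a = lim_{s→0} s^2·L(s) = 75·3·16 / 2 = 1800.
r(t) = 6t^2 gives R(s) = 12/s^3.
e_ss = 12/K_a = 12/1800 = 1/150.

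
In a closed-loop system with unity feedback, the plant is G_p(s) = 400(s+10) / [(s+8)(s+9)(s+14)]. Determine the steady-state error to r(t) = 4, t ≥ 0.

System type = 0 (no poles at s=0).
K_p = lim_{s→0} G_p(s) = 400·10 / (8·9·14) = 250/63.
e_ss = 4/(1 + K_p) = 4/(313/63) = 252/313.

252/313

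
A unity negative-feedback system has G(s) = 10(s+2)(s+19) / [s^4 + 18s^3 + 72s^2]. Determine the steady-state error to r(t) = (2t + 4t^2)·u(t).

144/95

Factoring s^2 from the denominator leaves a polynomial with constant term 72, so the system is type 2. Taking each input component in turn:
  • 2t: tracked with zero error.
  • 4t^2: e_ss = 8/K_a with K_a=95/18 → 144/95.
Total e_ss = 144/95.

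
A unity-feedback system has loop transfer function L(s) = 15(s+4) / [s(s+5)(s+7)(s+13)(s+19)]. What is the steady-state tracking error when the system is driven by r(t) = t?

L(s) has one factor of s in the denominator, so the system is type 1.
K_v = lim_{s→0} s·L(s) = 15·4 / (5·7·13·19) = 12/1729.
e_ss = 1/K_v = 1/(12/1729) = 1729/12.

1729/12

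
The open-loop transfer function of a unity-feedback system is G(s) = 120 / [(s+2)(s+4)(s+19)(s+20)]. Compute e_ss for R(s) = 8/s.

G(s) has no factors of s in the denominator, so the system is type 0.
K_p = lim_{s→0} G(s) = 120 / (2·4·19·20) = 3/76.
e_ss = 8/(1 + K_p) = 8/(79/76) = 608/79.

608/79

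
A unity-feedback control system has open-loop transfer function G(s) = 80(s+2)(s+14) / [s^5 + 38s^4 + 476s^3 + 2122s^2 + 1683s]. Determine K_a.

0

Factoring s from the denominator leaves a polynomial with constant term 1683, so the system is type 1.
K_a = lim_{s→0} s^2·G(s) = 0 (the extra factor of s kills the finite limit).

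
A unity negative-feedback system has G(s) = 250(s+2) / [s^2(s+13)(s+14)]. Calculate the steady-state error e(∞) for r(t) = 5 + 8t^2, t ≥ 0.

G(s) has two factors of s in the denominator, so the system is type 2. By superposition:
  • 5: tracked with zero error.
  • 8t^2: e_ss = 16/K_a with K_a=250/91 → 5.824.
Total e_ss = 5.824.

5.824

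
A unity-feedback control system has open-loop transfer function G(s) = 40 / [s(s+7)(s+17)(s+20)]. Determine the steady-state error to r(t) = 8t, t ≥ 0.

476

System type = 1 (one pole at s=0).
K_v = lim_{s→0} s·G(s) = 40 / (7·17·20) = 2/119.
e_ss = 8/K_v = 8/(2/119) = 476.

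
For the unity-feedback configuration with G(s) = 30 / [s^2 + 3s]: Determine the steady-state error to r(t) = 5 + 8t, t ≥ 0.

Lowest-order denominator term is 3s, so the open loop has 1 pole at the origin → type 1 system. By superposition:
  • 5: tracked with zero error.
  • 8t: e_ss = 8/K_v with K_v=10 → 0.8.
Total e_ss = 0.8.

0.8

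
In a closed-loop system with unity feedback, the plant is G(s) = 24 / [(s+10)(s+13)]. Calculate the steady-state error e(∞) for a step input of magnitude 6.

390/77

The open loop has no poles at the origin → type 0 system.
K_p = lim_{s→0} G(s) = 24 / (10·13) = 12/65.
e_ss = 6/(1 + K_p) = 6/(77/65) = 390/77.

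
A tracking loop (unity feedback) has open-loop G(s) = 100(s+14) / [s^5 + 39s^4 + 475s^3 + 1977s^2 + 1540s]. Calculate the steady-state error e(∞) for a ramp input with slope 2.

Lowest-order denominator term is 1540s, so the open loop has 1 pole at the origin → type 1 system.
K_v = lim_{s→0} s·G(s) = 100·14 / 1540 = 10/11.
e_ss = 2/K_v = 2/(10/11) = 2.2.

2.2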